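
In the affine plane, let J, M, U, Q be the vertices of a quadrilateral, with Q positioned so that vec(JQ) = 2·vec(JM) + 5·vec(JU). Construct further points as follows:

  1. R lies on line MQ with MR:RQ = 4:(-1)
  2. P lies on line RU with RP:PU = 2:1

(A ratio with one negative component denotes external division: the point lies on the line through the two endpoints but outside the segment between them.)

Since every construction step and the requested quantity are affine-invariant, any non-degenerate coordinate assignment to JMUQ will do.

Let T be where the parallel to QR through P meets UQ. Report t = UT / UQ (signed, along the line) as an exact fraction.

Work in coordinates with J = (0, 0), M = (1, 0), U = (0, 1), Q = (2, 5).
1. R lies on line MQ with MR:RQ = 4:(-1) ⇒ R = (7/3, 20/3)
2. P lies on line RU with RP:PU = 2:1 ⇒ P = (7/9, 26/9)
through P parallel to QR: direction (1/3, 5/3); meets UQ at T = (2/3, 7/3)
T = U + t·(Q−U) with t = 1/3

t = 1/3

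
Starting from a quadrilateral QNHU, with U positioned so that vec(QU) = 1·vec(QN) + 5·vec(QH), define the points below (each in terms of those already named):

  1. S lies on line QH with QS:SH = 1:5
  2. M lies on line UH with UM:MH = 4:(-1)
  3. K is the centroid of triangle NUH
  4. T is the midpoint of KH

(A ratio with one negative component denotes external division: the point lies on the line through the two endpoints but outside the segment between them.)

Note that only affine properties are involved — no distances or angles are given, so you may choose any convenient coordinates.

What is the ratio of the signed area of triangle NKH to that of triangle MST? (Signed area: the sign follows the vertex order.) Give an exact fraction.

Choose coordinates Q = (0, 0), N = (1, 0), H = (0, 1), U = (1, 5).
1. S lies on line QH with QS:SH = 1:5 ⇒ S = (0, 1/6)
2. M lies on line UH with UM:MH = 4:(-1) ⇒ M = (-1/3, -1/3)
3. K is the centroid of triangle NUH ⇒ K = (2/3, 2)
4. T is the midpoint of KH ⇒ T = (1/3, 3/2)
2·[NKH] = 5/3, 2·[MST] = 5/18
[NKH]:[MST] = 5/3:5/18 = 6

[NKH]:[MST] = 6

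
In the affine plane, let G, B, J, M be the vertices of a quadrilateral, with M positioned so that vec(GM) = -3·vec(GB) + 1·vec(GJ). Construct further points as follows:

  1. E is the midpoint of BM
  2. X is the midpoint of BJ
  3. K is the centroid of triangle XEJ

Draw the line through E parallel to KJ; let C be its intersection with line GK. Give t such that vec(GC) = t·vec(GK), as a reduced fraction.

Choose coordinates G = (0, 0), B = (1, 0), J = (0, 1), M = (-3, 1).
1. E is the midpoint of BM ⇒ E = (-1, 1/2)
2. X is the midpoint of BJ ⇒ X = (1/2, 1/2)
3. K is the centroid of triangle XEJ ⇒ K = (-1/6, 2/3)
through E parallel to KJ: direction (1/6, 1/3); meets GK at C = (-5/12, 5/3)
C = G + t·(K−G) with t = 5/2

t = 5/2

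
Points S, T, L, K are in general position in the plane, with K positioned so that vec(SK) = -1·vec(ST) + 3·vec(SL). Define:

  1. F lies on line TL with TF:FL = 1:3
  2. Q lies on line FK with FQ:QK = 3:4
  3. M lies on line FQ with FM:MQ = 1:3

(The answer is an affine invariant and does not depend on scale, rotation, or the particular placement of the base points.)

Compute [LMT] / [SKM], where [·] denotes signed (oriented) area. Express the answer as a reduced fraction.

[LMT]:[SKM] = 6/125

Set S = (0, 0), T = (1, 0), L = (0, 1), K = (-1, 3); any affine frame gives the same invariant.
1. F lies on line TL with TF:FL = 1:3 ⇒ F = (3/4, 1/4)
2. Q lies on line FK with FQ:QK = 3:4 ⇒ Q = (0, 10/7)
3. M lies on line FQ with FM:MQ = 1:3 ⇒ M = (9/16, 61/112)
2·[LMT] = -3/28, 2·[SKM] = -125/56
[LMT]:[SKM] = -3/28:-125/56 = 6/125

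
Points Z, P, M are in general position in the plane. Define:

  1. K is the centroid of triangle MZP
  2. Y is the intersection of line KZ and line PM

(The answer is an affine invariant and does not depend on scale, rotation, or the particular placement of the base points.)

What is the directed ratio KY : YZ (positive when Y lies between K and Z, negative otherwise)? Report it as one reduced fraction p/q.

Assign Z = (0, 0), P = (1, 0), M = (0, 1) — the answer is frame-independent, so this choice is without loss of generality.
1. K is the centroid of triangle MZP ⇒ K = (1/3, 1/3)
2. Y is the intersection of line KZ and line PM ⇒ Y = (1/2, 1/2)
Y = K + t·(Z−K) with t = -1/2, so KY:YZ = t:(1−t) = -1/2:3/2

KY:YZ = -1/3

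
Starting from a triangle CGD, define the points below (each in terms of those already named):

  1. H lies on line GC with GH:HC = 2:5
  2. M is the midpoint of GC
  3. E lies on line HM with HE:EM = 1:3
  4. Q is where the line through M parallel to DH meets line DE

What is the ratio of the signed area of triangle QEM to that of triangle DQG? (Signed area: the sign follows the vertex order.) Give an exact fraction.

Set C = (0, 0), G = (1, 0), D = (0, 1); any affine frame gives the same invariant.
1. H lies on line GC with GH:HC = 2:5 ⇒ H = (5/7, 0)
2. M is the midpoint of GC ⇒ M = (1/2, 0)
3. E lies on line HM with HE:EM = 1:3 ⇒ E = (37/56, 0)
4. Q is where the line through M parallel to DH meets line DE ⇒ Q = (37/14, -3)
2·[QEM] = 27/56, 2·[DQG] = 19/14
[QEM]:[DQG] = 27/56:19/14 = 27/76

[QEM]:[DQG] = 27/76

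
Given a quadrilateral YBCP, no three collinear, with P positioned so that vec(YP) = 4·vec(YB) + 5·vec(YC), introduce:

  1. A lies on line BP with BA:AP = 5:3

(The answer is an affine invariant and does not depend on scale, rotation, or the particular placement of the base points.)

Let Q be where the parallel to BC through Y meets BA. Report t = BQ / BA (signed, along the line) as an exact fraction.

Set Y = (0, 0), B = (1, 0), C = (0, 1), P = (4, 5); any affine frame gives the same invariant.
1. A lies on line BP with BA:AP = 5:3 ⇒ A = (23/8, 25/8)
through Y parallel to BC: direction (-1, 1); meets BA at Q = (5/8, -5/8)
Q = B + t·(A−B) with t = -1/5

t = -1/5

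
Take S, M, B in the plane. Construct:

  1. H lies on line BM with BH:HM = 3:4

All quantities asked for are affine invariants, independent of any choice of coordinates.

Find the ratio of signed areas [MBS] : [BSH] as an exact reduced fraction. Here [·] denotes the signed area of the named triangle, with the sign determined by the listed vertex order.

[MBS]:[BSH] = 7/3

Set S = (0, 0), M = (1, 0), B = (0, 1); any affine frame gives the same invariant.
1. H lies on line BM with BH:HM = 3:4 ⇒ H = (3/7, 4/7)
2·[MBS] = 1, 2·[BSH] = 3/7
[MBS]:[BSH] = 1:3/7 = 7/3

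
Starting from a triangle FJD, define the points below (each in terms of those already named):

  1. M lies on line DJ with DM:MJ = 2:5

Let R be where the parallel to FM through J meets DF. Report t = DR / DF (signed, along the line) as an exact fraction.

Choose coordinates F = (0, 0), J = (1, 0), D = (0, 1).
1. M lies on line DJ with DM:MJ = 2:5 ⇒ M = (2/7, 5/7)
through J parallel to FM: direction (2/7, 5/7); meets DF at R = (0, -5/2)
R = D + t·(F−D) with t = 7/2

t = 7/2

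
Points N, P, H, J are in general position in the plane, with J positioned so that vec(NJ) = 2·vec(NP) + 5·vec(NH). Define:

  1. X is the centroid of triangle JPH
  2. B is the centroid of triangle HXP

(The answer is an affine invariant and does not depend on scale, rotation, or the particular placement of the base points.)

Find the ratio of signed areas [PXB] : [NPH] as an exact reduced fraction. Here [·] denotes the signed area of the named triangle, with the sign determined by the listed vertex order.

[PXB]:[NPH] = 2/3

Choose coordinates N = (0, 0), P = (1, 0), H = (0, 1), J = (2, 5).
1. X is the centroid of triangle JPH ⇒ X = (1, 2)
2. B is the centroid of triangle HXP ⇒ B = (2/3, 1)
2·[PXB] = 2/3, 2·[NPH] = 1
[PXB]:[NPH] = 2/3:1 = 2/3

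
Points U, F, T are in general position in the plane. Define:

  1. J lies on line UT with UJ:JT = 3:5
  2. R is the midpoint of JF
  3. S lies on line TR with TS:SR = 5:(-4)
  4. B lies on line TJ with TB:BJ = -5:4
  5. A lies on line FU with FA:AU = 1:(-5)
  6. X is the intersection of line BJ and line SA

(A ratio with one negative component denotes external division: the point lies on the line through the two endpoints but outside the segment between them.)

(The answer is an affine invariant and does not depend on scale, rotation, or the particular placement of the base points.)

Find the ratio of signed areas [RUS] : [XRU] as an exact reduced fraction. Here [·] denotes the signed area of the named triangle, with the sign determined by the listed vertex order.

[RUS]:[XRU] = -64/49

Choose coordinates U = (0, 0), F = (1, 0), T = (0, 1).
1. J lies on line UT with UJ:JT = 3:5 ⇒ J = (0, 3/8)
2. R is the midpoint of JF ⇒ R = (1/2, 3/16)
3. S lies on line TR with TS:SR = 5:(-4) ⇒ S = (5/2, -49/16)
4. B lies on line TJ with TB:BJ = -5:4 ⇒ B = (0, -17/8)
5. A lies on line FU with FA:AU = 1:(-5) ⇒ A = (5/4, 0)
6. X is the intersection of line BJ and line SA ⇒ X = (0, 49/16)
2·[RUS] = 2, 2·[XRU] = -49/32
[RUS]:[XRU] = 2:-49/32 = -64/49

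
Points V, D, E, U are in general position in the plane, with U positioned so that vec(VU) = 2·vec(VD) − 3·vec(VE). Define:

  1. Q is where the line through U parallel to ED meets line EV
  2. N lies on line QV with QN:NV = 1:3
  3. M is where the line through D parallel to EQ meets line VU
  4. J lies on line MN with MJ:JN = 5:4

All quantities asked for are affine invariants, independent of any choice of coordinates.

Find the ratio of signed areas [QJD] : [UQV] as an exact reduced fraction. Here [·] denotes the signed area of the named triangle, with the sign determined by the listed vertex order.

[QJD]:[UQV] = -19/72

Assign V = (0, 0), D = (1, 0), E = (0, 1), U = (2, -3) — the answer is frame-independent, so this choice is without loss of generality.
1. Q is where the line through U parallel to ED meets line EV ⇒ Q = (0, -1)
2. N lies on line QV with QN:NV = 1:3 ⇒ N = (0, -3/4)
3. M is where the line through D parallel to EQ meets line VU ⇒ M = (1, -3/2)
4. J lies on line MN with MJ:JN = 5:4 ⇒ J = (4/9, -13/12)
2·[QJD] = 19/36, 2·[UQV] = -2
[QJD]:[UQV] = 19/36:-2 = -19/72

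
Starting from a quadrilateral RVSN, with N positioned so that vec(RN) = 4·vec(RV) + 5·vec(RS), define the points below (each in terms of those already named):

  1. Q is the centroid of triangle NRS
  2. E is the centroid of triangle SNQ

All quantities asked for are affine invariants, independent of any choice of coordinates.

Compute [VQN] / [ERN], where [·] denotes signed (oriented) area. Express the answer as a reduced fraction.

[VQN]:[ERN] = -39/16

Choose coordinates R = (0, 0), V = (1, 0), S = (0, 1), N = (4, 5).
1. Q is the centroid of triangle NRS ⇒ Q = (4/3, 2)
2. E is the centroid of triangle SNQ ⇒ E = (16/9, 8/3)
2·[VQN] = -13/3, 2·[ERN] = 16/9
[VQN]:[ERN] = -13/3:16/9 = -39/16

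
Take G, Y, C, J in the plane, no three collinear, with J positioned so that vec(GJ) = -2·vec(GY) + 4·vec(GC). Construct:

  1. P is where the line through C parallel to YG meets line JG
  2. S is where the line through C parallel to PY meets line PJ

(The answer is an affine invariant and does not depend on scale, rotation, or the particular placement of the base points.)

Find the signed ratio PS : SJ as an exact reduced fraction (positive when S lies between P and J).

PS:SJ = 1/5

Work in coordinates with G = (0, 0), Y = (1, 0), C = (0, 1), J = (-2, 4).
1. P is where the line through C parallel to YG meets line JG ⇒ P = (-1/2, 1)
2. S is where the line through C parallel to PY meets line PJ ⇒ S = (-3/4, 3/2)
S = P + t·(J−P) with t = 1/6, so PS:SJ = t:(1−t) = 1/6:5/6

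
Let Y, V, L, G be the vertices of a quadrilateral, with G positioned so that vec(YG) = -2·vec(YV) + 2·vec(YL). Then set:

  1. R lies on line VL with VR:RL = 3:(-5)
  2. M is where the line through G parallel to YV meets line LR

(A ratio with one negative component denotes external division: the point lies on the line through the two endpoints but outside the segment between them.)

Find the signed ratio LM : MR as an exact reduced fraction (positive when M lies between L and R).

Set Y = (0, 0), V = (1, 0), L = (0, 1), G = (-2, 2); any affine frame gives the same invariant.
1. R lies on line VL with VR:RL = 3:(-5) ⇒ R = (5/2, -3/2)
2. M is where the line through G parallel to YV meets line LR ⇒ M = (-1, 2)
M = L + t·(R−L) with t = -2/5, so LM:MR = t:(1−t) = -2/5:7/5

LM:MR = -2/7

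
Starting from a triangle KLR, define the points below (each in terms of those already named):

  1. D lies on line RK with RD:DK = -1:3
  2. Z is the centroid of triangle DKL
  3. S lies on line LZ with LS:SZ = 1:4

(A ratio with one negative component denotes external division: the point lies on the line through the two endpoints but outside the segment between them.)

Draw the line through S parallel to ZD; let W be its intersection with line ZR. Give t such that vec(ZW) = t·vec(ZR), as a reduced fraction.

t = -12/5

Set K = (0, 0), L = (1, 0), R = (0, 1); any affine frame gives the same invariant.
1. D lies on line RK with RD:DK = -1:3 ⇒ D = (0, 3/2)
2. Z is the centroid of triangle DKL ⇒ Z = (1/3, 1/2)
3. S lies on line LZ with LS:SZ = 1:4 ⇒ S = (13/15, 1/10)
through S parallel to ZD: direction (-1/3, 1); meets ZR at W = (17/15, -7/10)
W = Z + t·(R−Z) with t = -12/5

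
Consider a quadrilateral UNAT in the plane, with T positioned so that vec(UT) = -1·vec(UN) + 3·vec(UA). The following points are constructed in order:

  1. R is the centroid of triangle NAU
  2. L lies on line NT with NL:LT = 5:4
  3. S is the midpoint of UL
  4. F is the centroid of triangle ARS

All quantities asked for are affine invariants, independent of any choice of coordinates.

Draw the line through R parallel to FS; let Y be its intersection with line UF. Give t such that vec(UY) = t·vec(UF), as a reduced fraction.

Assign U = (0, 0), N = (1, 0), A = (0, 1), T = (-1, 3) — the answer is frame-independent, so this choice is without loss of generality.
1. R is the centroid of triangle NAU ⇒ R = (1/3, 1/3)
2. L lies on line NT with NL:LT = 5:4 ⇒ L = (-1/9, 5/3)
3. S is the midpoint of UL ⇒ S = (-1/18, 5/6)
4. F is the centroid of triangle ARS ⇒ F = (5/54, 13/18)
through R parallel to FS: direction (-4/27, 1/9); meets UF at Y = (35/513, 91/171)
Y = U + t·(F−U) with t = 14/19

t = 14/19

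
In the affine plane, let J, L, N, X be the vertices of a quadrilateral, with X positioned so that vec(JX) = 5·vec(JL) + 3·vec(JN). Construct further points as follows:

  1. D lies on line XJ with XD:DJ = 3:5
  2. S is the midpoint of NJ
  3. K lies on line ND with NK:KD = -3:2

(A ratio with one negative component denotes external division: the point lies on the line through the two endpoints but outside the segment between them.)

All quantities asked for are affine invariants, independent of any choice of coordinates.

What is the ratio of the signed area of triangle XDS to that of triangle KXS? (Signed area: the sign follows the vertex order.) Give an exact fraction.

[XDS]:[KXS] = -3/25

Set J = (0, 0), L = (1, 0), N = (0, 1), X = (5, 3); any affine frame gives the same invariant.
1. D lies on line XJ with XD:DJ = 3:5 ⇒ D = (25/8, 15/8)
2. S is the midpoint of NJ ⇒ S = (0, 1/2)
3. K lies on line ND with NK:KD = -3:2 ⇒ K = (75/8, 29/8)
2·[XDS] = -15/16, 2·[KXS] = 125/16
[XDS]:[KXS] = -15/16:125/16 = -3/25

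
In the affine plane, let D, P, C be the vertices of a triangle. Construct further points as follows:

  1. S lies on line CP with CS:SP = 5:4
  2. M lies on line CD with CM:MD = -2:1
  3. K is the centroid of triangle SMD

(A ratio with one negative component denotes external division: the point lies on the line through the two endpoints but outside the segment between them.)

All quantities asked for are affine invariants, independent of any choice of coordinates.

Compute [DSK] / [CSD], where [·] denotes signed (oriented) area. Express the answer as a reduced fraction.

[DSK]:[CSD] = 1/3

Assign D = (0, 0), P = (1, 0), C = (0, 1) — the answer is frame-independent, so this choice is without loss of generality.
1. S lies on line CP with CS:SP = 5:4 ⇒ S = (5/9, 4/9)
2. M lies on line CD with CM:MD = -2:1 ⇒ M = (0, -1)
3. K is the centroid of triangle SMD ⇒ K = (5/27, -5/27)
2·[DSK] = -5/27, 2·[CSD] = -5/9
[DSK]:[CSD] = -5/27:-5/9 = 1/3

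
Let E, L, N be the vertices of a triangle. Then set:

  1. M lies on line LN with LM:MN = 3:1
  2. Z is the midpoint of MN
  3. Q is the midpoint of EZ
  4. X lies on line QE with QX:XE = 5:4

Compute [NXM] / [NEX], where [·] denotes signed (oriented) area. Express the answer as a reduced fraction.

Set E = (0, 0), L = (1, 0), N = (0, 1); any affine frame gives the same invariant.
1. M lies on line LN with LM:MN = 3:1 ⇒ M = (1/4, 3/4)
2. Z is the midpoint of MN ⇒ Z = (1/8, 7/8)
3. Q is the midpoint of EZ ⇒ Q = (1/16, 7/16)
4. X lies on line QE with QX:XE = 5:4 ⇒ X = (1/36, 7/36)
2·[NXM] = 7/36, 2·[NEX] = 1/36
[NXM]:[NEX] = 7/36:1/36 = 7

[NXM]:[NEX] = 7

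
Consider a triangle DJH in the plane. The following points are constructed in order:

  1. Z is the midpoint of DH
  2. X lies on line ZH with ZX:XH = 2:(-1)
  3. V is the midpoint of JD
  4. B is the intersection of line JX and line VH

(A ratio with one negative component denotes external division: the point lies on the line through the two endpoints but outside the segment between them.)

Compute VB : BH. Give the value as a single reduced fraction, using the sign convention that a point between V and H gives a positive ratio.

VB:BH = -3/2

Choose coordinates D = (0, 0), J = (1, 0), H = (0, 1).
1. Z is the midpoint of DH ⇒ Z = (0, 1/2)
2. X lies on line ZH with ZX:XH = 2:(-1) ⇒ X = (0, 3/2)
3. V is the midpoint of JD ⇒ V = (1/2, 0)
4. B is the intersection of line JX and line VH ⇒ B = (-1, 3)
B = V + t·(H−V) with t = 3, so VB:BH = t:(1−t) = 3:-2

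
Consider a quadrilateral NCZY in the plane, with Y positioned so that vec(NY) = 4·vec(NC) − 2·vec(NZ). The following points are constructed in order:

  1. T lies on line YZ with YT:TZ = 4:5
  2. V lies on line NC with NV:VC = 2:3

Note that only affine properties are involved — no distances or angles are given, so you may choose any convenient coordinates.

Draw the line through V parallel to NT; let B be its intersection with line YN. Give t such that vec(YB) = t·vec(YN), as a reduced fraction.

Choose coordinates N = (0, 0), C = (1, 0), Z = (0, 1), Y = (4, -2).
1. T lies on line YZ with YT:TZ = 4:5 ⇒ T = (20/9, -2/3)
2. V lies on line NC with NV:VC = 2:3 ⇒ V = (2/5, 0)
through V parallel to NT: direction (20/9, -2/3); meets YN at B = (-3/5, 3/10)
B = Y + t·(N−Y) with t = 23/20

t = 23/20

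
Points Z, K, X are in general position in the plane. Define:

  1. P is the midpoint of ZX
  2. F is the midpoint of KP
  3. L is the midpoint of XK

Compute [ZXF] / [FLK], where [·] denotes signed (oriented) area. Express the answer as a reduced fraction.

[ZXF]:[FLK] = 4

Set Z = (0, 0), K = (1, 0), X = (0, 1); any affine frame gives the same invariant.
1. P is the midpoint of ZX ⇒ P = (0, 1/2)
2. F is the midpoint of KP ⇒ F = (1/2, 1/4)
3. L is the midpoint of XK ⇒ L = (1/2, 1/2)
2·[ZXF] = -1/2, 2·[FLK] = -1/8
[ZXF]:[FLK] = -1/2:-1/8 = 4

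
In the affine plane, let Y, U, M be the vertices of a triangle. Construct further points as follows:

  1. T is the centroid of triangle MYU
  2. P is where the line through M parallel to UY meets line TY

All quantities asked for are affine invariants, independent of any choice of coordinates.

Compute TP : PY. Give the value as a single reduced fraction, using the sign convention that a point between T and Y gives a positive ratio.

Choose coordinates Y = (0, 0), U = (1, 0), M = (0, 1).
1. T is the centroid of triangle MYU ⇒ T = (1/3, 1/3)
2. P is where the line through M parallel to UY meets line TY ⇒ P = (1, 1)
P = T + t·(Y−T) with t = -2, so TP:PY = t:(1−t) = -2:3

TP:PY = -2/3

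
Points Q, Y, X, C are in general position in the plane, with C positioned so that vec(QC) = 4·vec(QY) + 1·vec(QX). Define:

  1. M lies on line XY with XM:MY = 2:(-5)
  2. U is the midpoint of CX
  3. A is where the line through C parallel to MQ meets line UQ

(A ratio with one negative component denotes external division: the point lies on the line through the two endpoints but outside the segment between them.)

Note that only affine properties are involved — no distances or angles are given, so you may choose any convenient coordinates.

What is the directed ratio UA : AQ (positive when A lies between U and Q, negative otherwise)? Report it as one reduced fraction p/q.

Choose coordinates Q = (0, 0), Y = (1, 0), X = (0, 1), C = (4, 1).
1. M lies on line XY with XM:MY = 2:(-5) ⇒ M = (-2/3, 5/3)
2. U is the midpoint of CX ⇒ U = (2, 1)
3. A is where the line through C parallel to MQ meets line UQ ⇒ A = (11/3, 11/6)
A = U + t·(Q−U) with t = -5/6, so UA:AQ = t:(1−t) = -5/6:11/6

UA:AQ = -5/11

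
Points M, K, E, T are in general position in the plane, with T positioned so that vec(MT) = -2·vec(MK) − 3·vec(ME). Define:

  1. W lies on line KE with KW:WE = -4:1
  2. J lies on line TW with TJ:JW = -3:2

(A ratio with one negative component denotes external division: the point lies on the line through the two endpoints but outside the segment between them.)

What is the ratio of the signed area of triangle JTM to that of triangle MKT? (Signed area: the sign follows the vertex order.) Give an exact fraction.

Set M = (0, 0), K = (1, 0), E = (0, 1), T = (-2, -3); any affine frame gives the same invariant.
1. W lies on line KE with KW:WE = -4:1 ⇒ W = (-1/3, 4/3)
2. J lies on line TW with TJ:JW = -3:2 ⇒ J = (3, 10)
2·[JTM] = 11, 2·[MKT] = -3
[JTM]:[MKT] = 11:-3 = -11/3

[JTM]:[MKT] = -11/3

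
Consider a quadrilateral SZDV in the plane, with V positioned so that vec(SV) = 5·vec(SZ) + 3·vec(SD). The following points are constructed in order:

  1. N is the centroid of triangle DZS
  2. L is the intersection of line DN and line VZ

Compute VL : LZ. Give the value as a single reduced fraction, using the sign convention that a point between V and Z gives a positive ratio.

VL:LZ = -12

Set S = (0, 0), Z = (1, 0), D = (0, 1), V = (5, 3); any affine frame gives the same invariant.
1. N is the centroid of triangle DZS ⇒ N = (1/3, 1/3)
2. L is the intersection of line DN and line VZ ⇒ L = (7/11, -3/11)
L = V + t·(Z−V) with t = 12/11, so VL:LZ = t:(1−t) = 12/11:-1/11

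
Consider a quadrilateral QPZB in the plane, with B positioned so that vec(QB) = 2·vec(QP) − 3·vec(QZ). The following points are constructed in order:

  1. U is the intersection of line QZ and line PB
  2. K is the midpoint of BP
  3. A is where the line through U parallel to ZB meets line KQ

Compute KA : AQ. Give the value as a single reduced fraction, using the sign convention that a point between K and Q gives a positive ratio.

Assign Q = (0, 0), P = (1, 0), Z = (0, 1), B = (2, -3) — the answer is frame-independent, so this choice is without loss of generality.
1. U is the intersection of line QZ and line PB ⇒ U = (0, 3)
2. K is the midpoint of BP ⇒ K = (3/2, -3/2)
3. A is where the line through U parallel to ZB meets line KQ ⇒ A = (3, -3)
A = K + t·(Q−K) with t = -1, so KA:AQ = t:(1−t) = -1:2

KA:AQ = -1/2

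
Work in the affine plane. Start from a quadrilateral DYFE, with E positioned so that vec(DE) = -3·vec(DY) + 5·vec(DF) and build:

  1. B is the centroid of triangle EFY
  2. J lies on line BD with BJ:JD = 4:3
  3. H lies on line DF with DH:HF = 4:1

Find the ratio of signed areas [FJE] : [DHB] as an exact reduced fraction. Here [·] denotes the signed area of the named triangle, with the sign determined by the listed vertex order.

Work in coordinates with D = (0, 0), Y = (1, 0), F = (0, 1), E = (-3, 5).
1. B is the centroid of triangle EFY ⇒ B = (-2/3, 2)
2. J lies on line BD with BJ:JD = 4:3 ⇒ J = (-2/7, 6/7)
3. H lies on line DF with DH:HF = 4:1 ⇒ H = (0, 4/5)
2·[FJE] = -11/7, 2·[DHB] = 8/15
[FJE]:[DHB] = -11/7:8/15 = -165/56

[FJE]:[DHB] = -165/56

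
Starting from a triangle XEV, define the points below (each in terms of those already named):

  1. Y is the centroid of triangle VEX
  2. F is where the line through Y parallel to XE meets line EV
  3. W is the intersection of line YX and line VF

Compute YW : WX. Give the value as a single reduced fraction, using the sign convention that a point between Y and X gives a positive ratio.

Work in coordinates with X = (0, 0), E = (1, 0), V = (0, 1).
1. Y is the centroid of triangle VEX ⇒ Y = (1/3, 1/3)
2. F is where the line through Y parallel to XE meets line EV ⇒ F = (2/3, 1/3)
3. W is the intersection of line YX and line VF ⇒ W = (1/2, 1/2)
W = Y + t·(X−Y) with t = -1/2, so YW:WX = t:(1−t) = -1/2:3/2

YW:WX = -1/3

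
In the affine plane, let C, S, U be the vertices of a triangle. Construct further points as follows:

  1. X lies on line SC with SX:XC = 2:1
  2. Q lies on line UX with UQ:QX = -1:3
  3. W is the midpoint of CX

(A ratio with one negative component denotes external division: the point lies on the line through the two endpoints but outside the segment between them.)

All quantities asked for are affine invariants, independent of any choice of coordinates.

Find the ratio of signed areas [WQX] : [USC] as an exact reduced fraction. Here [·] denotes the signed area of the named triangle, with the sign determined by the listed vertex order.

Choose coordinates C = (0, 0), S = (1, 0), U = (0, 1).
1. X lies on line SC with SX:XC = 2:1 ⇒ X = (1/3, 0)
2. Q lies on line UX with UQ:QX = -1:3 ⇒ Q = (-1/6, 3/2)
3. W is the midpoint of CX ⇒ W = (1/6, 0)
2·[WQX] = -1/4, 2·[USC] = -1
[WQX]:[USC] = -1/4:-1 = 1/4

[WQX]:[USC] = 1/4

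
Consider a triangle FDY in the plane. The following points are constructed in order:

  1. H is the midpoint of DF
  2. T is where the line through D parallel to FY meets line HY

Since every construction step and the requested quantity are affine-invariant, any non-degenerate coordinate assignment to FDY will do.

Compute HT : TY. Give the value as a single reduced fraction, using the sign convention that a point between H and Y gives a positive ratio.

HT:TY = -1/2

Choose coordinates F = (0, 0), D = (1, 0), Y = (0, 1).
1. H is the midpoint of DF ⇒ H = (1/2, 0)
2. T is where the line through D parallel to FY meets line HY ⇒ T = (1, -1)
T = H + t·(Y−H) with t = -1, so HT:TY = t:(1−t) = -1:2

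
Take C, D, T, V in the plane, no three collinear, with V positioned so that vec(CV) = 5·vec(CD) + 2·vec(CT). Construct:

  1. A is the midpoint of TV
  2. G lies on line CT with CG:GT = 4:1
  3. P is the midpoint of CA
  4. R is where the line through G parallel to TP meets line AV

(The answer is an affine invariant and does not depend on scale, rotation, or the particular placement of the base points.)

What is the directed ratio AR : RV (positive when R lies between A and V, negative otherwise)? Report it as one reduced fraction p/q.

AR:RV = -6/11

Assign C = (0, 0), D = (1, 0), T = (0, 1), V = (5, 2) — the answer is frame-independent, so this choice is without loss of generality.
1. A is the midpoint of TV ⇒ A = (5/2, 3/2)
2. G lies on line CT with CG:GT = 4:1 ⇒ G = (0, 4/5)
3. P is the midpoint of CA ⇒ P = (5/4, 3/4)
4. R is where the line through G parallel to TP meets line AV ⇒ R = (-1/2, 9/10)
R = A + t·(V−A) with t = -6/5, so AR:RV = t:(1−t) = -6/5:11/5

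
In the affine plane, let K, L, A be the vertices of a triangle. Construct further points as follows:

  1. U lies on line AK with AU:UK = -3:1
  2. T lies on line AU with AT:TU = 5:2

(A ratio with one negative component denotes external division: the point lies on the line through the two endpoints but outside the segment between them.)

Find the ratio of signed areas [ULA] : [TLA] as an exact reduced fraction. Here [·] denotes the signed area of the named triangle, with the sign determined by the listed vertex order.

[ULA]:[TLA] = 7/5

Work in coordinates with K = (0, 0), L = (1, 0), A = (0, 1).
1. U lies on line AK with AU:UK = -3:1 ⇒ U = (0, -1/2)
2. T lies on line AU with AT:TU = 5:2 ⇒ T = (0, -1/14)
2·[ULA] = 3/2, 2·[TLA] = 15/14
[ULA]:[TLA] = 3/2:15/14 = 7/5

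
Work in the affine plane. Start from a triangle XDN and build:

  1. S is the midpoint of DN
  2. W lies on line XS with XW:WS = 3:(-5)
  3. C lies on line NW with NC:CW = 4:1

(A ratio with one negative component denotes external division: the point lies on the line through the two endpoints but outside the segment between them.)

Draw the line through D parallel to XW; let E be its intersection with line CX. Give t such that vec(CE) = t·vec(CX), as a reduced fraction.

Set X = (0, 0), D = (1, 0), N = (0, 1); any affine frame gives the same invariant.
1. S is the midpoint of DN ⇒ S = (1/2, 1/2)
2. W lies on line XS with XW:WS = 3:(-5) ⇒ W = (-3/4, -3/4)
3. C lies on line NW with NC:CW = 4:1 ⇒ C = (-3/5, -2/5)
through D parallel to XW: direction (-3/4, -3/4); meets CX at E = (3, 2)
E = C + t·(X−C) with t = 6

t = 6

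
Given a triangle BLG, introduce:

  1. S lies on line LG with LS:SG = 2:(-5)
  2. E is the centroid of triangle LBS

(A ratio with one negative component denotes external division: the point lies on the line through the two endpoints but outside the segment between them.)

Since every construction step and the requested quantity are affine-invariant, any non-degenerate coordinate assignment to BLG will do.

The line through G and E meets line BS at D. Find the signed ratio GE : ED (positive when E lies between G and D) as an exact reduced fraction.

Work in coordinates with B = (0, 0), L = (1, 0), G = (0, 1).
1. S lies on line LG with LS:SG = 2:(-5) ⇒ S = (5/3, -2/3)
2. E is the centroid of triangle LBS ⇒ E = (8/9, -2/9)
line GE meets BS at D = (40/39, -16/39)
E = G + t·(D−G) with t = 13/15, so GE:ED = 13/15:2/15

GE:ED = 13/2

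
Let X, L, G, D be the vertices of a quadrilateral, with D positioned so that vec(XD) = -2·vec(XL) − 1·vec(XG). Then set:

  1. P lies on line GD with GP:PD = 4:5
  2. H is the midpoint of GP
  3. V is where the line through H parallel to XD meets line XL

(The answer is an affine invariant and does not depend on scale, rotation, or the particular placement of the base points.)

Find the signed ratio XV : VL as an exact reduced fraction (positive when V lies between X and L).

Set X = (0, 0), L = (1, 0), G = (0, 1), D = (-2, -1); any affine frame gives the same invariant.
1. P lies on line GD with GP:PD = 4:5 ⇒ P = (-8/9, 1/9)
2. H is the midpoint of GP ⇒ H = (-4/9, 5/9)
3. V is where the line through H parallel to XD meets line XL ⇒ V = (-14/9, 0)
V = X + t·(L−X) with t = -14/9, so XV:VL = t:(1−t) = -14/9:23/9

XV:VL = -14/23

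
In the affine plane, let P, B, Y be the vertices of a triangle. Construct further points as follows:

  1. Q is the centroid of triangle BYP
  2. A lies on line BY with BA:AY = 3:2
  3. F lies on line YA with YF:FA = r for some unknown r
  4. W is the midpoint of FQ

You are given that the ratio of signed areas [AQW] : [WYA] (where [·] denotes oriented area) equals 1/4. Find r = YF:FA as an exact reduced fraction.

r = 3

Work in coordinates with P = (0, 0), B = (1, 0), Y = (0, 1).
1. Q is the centroid of triangle BYP ⇒ Q = (1/3, 1/3)
2. A lies on line BY with BA:AY = 3:2 ⇒ A = (2/5, 3/5)
3. With YF:FA = r, write λ = r/(r+1) so F = Y + λ·(A−Y); F is affine-linear in λ
4. W is the midpoint of FQ ⇒ W is an affine combination of earlier points and hence also affine-linear in λ
Every point depending on F is an affine combination of F and λ-independent points, so each such coordinate is linear in λ; the λ² term in each signed area is a multiple of (A−Y)×(A−Y) = 0, so 2·[AQW] and 2·[WYA] are each linear in λ. Evaluating at λ=0 and λ=1:
  2·[AQW] = 1/15·λ − 1/15,   2·[WYA] = -1/15
So [AQW]:[WYA] = (1/15·λ − 1/15) / (-1/15). Setting this equal to 1/4:
  1/15·λ − 1/15 = 1/4·(-1/15)  ⇒  λ = 3/4
Then r = λ/(1−λ) = (3/4)/(1/4) = 3. Check: with r = 3, F = (3/10, 7/10) and [AQW]:[WYA] = 1/4 as required.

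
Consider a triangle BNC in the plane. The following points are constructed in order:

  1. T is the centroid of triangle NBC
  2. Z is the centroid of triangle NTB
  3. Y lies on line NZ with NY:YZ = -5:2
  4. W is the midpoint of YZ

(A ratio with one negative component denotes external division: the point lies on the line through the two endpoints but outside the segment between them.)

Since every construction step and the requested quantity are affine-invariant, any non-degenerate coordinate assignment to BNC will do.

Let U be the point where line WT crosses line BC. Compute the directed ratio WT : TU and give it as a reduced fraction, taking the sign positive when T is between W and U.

WT:TU = -2/9

Assign B = (0, 0), N = (1, 0), C = (0, 1) — the answer is frame-independent, so this choice is without loss of generality.
1. T is the centroid of triangle NBC ⇒ T = (1/3, 1/3)
2. Z is the centroid of triangle NTB ⇒ Z = (4/9, 1/9)
3. Y lies on line NZ with NY:YZ = -5:2 ⇒ Y = (2/27, 5/27)
4. W is the midpoint of YZ ⇒ W = (7/27, 4/27)
line WT meets BC at U = (0, -1/2)
T = W + t·(U−W) with t = -2/7, so WT:TU = -2/7:9/7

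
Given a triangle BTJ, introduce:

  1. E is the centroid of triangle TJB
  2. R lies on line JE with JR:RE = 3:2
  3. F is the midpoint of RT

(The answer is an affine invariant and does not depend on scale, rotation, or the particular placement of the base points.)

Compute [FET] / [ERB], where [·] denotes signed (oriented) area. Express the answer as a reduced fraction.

Set B = (0, 0), T = (1, 0), J = (0, 1); any affine frame gives the same invariant.
1. E is the centroid of triangle TJB ⇒ E = (1/3, 1/3)
2. R lies on line JE with JR:RE = 3:2 ⇒ R = (1/5, 3/5)
3. F is the midpoint of RT ⇒ F = (3/5, 3/10)
2·[FET] = 1/15, 2·[ERB] = 2/15
[FET]:[ERB] = 1/15:2/15 = 1/2

[FET]:[ERB] = 1/2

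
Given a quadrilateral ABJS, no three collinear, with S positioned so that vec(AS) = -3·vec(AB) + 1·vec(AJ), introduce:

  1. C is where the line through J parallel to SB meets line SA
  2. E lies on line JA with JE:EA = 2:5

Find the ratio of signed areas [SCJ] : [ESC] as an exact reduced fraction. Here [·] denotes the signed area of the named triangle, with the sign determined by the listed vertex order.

[SCJ]:[ESC] = 7/5

Work in coordinates with A = (0, 0), B = (1, 0), J = (0, 1), S = (-3, 1).
1. C is where the line through J parallel to SB meets line SA ⇒ C = (-12, 4)
2. E lies on line JA with JE:EA = 2:5 ⇒ E = (0, 5/7)
2·[SCJ] = -9, 2·[ESC] = -45/7
[SCJ]:[ESC] = -9:-45/7 = 7/5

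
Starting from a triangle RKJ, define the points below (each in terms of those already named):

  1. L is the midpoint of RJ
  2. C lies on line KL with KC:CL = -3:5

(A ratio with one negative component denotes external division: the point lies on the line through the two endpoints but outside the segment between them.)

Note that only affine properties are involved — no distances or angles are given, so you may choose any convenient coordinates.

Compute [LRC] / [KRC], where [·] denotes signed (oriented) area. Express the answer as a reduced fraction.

[LRC]:[KRC] = 5/3

Set R = (0, 0), K = (1, 0), J = (0, 1); any affine frame gives the same invariant.
1. L is the midpoint of RJ ⇒ L = (0, 1/2)
2. C lies on line KL with KC:CL = -3:5 ⇒ C = (5/2, -3/4)
2·[LRC] = 5/4, 2·[KRC] = 3/4
[LRC]:[KRC] = 5/4:3/4 = 5/3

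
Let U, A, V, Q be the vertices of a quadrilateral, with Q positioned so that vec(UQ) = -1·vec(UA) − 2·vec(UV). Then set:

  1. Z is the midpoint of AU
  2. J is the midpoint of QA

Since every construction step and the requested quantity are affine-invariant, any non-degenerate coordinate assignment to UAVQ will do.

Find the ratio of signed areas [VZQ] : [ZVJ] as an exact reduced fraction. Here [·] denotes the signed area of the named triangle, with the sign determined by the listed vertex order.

[VZQ]:[ZVJ] = -5/2

Choose coordinates U = (0, 0), A = (1, 0), V = (0, 1), Q = (-1, -2).
1. Z is the midpoint of AU ⇒ Z = (1/2, 0)
2. J is the midpoint of QA ⇒ J = (0, -1)
2·[VZQ] = -5/2, 2·[ZVJ] = 1
[VZQ]:[ZVJ] = -5/2:1 = -5/2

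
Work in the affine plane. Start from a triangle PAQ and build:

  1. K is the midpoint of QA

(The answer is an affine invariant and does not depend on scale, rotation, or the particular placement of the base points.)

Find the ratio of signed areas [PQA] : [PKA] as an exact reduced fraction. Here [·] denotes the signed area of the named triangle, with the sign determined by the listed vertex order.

Work in coordinates with P = (0, 0), A = (1, 0), Q = (0, 1).
1. K is the midpoint of QA ⇒ K = (1/2, 1/2)
2·[PQA] = -1, 2·[PKA] = -1/2
[PQA]:[PKA] = -1:-1/2 = 2

[PQA]:[PKA] = 2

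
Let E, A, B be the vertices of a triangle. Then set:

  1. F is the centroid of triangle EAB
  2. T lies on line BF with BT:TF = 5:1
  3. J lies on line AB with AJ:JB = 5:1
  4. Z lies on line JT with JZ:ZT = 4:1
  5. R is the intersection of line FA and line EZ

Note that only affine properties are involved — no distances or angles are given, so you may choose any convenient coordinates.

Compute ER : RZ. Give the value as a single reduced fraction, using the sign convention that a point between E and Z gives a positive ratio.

Set E = (0, 0), A = (1, 0), B = (0, 1); any affine frame gives the same invariant.
1. F is the centroid of triangle EAB ⇒ F = (1/3, 1/3)
2. T lies on line BF with BT:TF = 5:1 ⇒ T = (5/18, 4/9)
3. J lies on line AB with AJ:JB = 5:1 ⇒ J = (1/6, 5/6)
4. Z lies on line JT with JZ:ZT = 4:1 ⇒ Z = (23/90, 47/90)
5. R is the intersection of line FA and line EZ ⇒ R = (23/117, 47/117)
R = E + t·(Z−E) with t = 10/13, so ER:RZ = t:(1−t) = 10/13:3/13

ER:RZ = 10/3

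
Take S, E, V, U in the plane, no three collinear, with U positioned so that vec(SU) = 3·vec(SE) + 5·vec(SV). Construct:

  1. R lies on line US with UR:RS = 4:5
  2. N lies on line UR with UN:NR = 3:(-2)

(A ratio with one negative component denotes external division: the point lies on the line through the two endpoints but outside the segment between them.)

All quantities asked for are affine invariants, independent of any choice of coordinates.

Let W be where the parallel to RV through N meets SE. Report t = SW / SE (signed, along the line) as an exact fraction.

t = 9/16

Set S = (0, 0), E = (1, 0), V = (0, 1), U = (3, 5); any affine frame gives the same invariant.
1. R lies on line US with UR:RS = 4:5 ⇒ R = (5/3, 25/9)
2. N lies on line UR with UN:NR = 3:(-2) ⇒ N = (-1, -5/3)
through N parallel to RV: direction (-5/3, -16/9); meets SE at W = (9/16, 0)
W = S + t·(E−S) with t = 9/16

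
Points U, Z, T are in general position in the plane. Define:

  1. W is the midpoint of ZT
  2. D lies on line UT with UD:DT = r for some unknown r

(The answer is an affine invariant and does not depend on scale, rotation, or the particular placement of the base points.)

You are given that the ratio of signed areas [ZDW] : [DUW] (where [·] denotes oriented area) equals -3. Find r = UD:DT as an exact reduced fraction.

Work in coordinates with U = (0, 0), Z = (1, 0), T = (0, 1).
1. W is the midpoint of ZT ⇒ W = (1/2, 1/2)
2. With UD:DT = r, write λ = r/(r+1) so D = U + λ·(T−U); D is affine-linear in λ
Every point depending on D is an affine combination of D and λ-independent points, so each such coordinate is linear in λ; the λ² term in each signed area is a multiple of (T−U)×(T−U) = 0, so 2·[ZDW] and 2·[DUW] are each linear in λ. Evaluating at λ=0 and λ=1:
  2·[ZDW] = 1/2·λ − 1/2,   2·[DUW] = 1/2·λ
So [ZDW]:[DUW] = (1/2·λ − 1/2) / (1/2·λ). Setting this equal to -3:
  1/2·λ − 1/2 = -3·(1/2·λ)  ⇒  λ = 1/4
Then r = λ/(1−λ) = (1/4)/(3/4) = 1/3. Check: with r = 1/3, D = (0, 1/4) and [ZDW]:[DUW] = -3 as required.

r = 1/3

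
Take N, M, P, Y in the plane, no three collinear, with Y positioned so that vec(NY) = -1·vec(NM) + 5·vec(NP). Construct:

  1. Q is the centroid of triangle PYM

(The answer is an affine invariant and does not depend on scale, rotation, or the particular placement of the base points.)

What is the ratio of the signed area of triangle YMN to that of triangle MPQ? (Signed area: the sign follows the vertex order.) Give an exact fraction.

Set N = (0, 0), M = (1, 0), P = (0, 1), Y = (-1, 5); any affine frame gives the same invariant.
1. Q is the centroid of triangle PYM ⇒ Q = (0, 2)
2·[YMN] = -5, 2·[MPQ] = -1
[YMN]:[MPQ] = -5:-1 = 5

[YMN]:[MPQ] = 5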